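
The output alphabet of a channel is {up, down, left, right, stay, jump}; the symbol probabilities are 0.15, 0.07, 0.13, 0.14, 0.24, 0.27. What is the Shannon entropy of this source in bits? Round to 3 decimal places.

2.463 bits

H = −Σ pᵢ log₂ pᵢ.
−0.15·log₂(0.15) = 0.4105
−0.07·log₂(0.07) = 0.2686
−0.13·log₂(0.13) = 0.3826
−0.14·log₂(0.14) = 0.3971
−0.24·log₂(0.24) = 0.4941
−0.27·log₂(0.27) = 0.5100
Sum ≈ 2.4630 → 2.463 bits.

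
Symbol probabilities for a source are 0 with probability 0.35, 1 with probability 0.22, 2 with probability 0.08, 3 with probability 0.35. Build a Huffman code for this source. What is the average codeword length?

Repeatedly combine the two least-probable nodes; the expected code length is the sum of the merged weights.
merge 2/25 + 11/50 → 3/10
merge 3/10 + 7/20 → 13/20
merge 7/20 + 13/20 → 1
L = 3/10 + 13/20 + 1 = 39/20 = 1.95 bits/symbol.

1.95 bits/symbol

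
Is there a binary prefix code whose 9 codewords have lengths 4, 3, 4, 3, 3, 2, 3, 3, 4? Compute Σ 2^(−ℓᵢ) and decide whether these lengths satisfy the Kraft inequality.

With common denominator 2^4 = 16: Σ 2^(−ℓᵢ) = 1/16 + 2/16 + 1/16 + 2/16 + 2/16 + 4/16 + 2/16 + 2/16 + 1/16 = 17/16 = 1.0625.
Kraft's inequality requires Σ ≤ 1; here Σ = 1.0625 > 1, so no such prefix code exists.

1.0625; no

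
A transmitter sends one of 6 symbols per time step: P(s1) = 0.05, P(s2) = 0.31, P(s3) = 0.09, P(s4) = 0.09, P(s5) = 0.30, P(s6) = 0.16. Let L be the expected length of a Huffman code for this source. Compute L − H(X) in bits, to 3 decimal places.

Entropy H = −Σ p log₂ p ≈ 2.3093 bits.
Huffman merges: 1/20+9/100→7/50; 9/100+7/50→23/100; 4/25+23/100→39/100; 3/10+31/100→61/100; 39/100+61/100→1. L = 237/100 ≈ 2.3700.
L − H = 2.3700 − 2.3093 = 0.061 bits.

0.061 bits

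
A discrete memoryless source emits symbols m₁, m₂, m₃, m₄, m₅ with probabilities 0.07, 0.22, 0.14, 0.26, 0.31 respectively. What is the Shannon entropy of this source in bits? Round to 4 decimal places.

2.1753 bits

H = −Σ pᵢ log₂ pᵢ.
−0.07·log₂(0.07) = 0.2686
−0.22·log₂(0.22) = 0.4806
−0.14·log₂(0.14) = 0.3971
−0.26·log₂(0.26) = 0.5053
−0.31·log₂(0.31) = 0.5238
Sum ≈ 2.1753 → 2.1753 bits.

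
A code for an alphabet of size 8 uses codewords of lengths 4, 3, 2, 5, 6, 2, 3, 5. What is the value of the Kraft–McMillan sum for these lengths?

With common denominator 2^6 = 64: Σ 2^(−ℓᵢ) = 4/64 + 8/64 + 16/64 + 2/64 + 1/64 + 16/64 + 8/64 + 2/64 = 57/64 = 0.890625.

0.890625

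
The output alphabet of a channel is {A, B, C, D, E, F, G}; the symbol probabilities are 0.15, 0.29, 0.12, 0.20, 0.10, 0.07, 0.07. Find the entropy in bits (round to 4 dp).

H = −Σ pᵢ log₂ pᵢ.
−0.15·log₂(0.15) = 0.4105
−0.29·log₂(0.29) = 0.5179
−0.12·log₂(0.12) = 0.3671
−0.20·log₂(0.20) = 0.4644
−0.10·log₂(0.10) = 0.3322
−0.07·log₂(0.07) = 0.2686
−0.07·log₂(0.07) = 0.2686
Sum ≈ 2.6292 → 2.6292 bits.

2.6292 bits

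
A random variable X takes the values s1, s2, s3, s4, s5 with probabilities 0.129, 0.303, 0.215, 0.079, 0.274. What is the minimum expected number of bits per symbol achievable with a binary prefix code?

Repeatedly combine the two least-probable nodes; the expected code length is the sum of the merged weights.
merge 79/1000 + 129/1000 → 26/125
merge 26/125 + 43/200 → 423/1000
merge 137/500 + 303/1000 → 577/1000
merge 423/1000 + 577/1000 → 1
L = 26/125 + 423/1000 + 577/1000 + 1 = 276/125 = 2.208 bits/symbol.

2.208 bits/symbol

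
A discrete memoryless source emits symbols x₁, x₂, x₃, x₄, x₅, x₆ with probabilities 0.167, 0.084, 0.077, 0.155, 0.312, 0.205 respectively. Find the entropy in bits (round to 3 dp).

2.426 bits

H = −Σ pᵢ log₂ pᵢ.
−0.167·log₂(0.167) = 0.4312
−0.084·log₂(0.084) = 0.3002
−0.077·log₂(0.077) = 0.2848
−0.155·log₂(0.155) = 0.4169
−0.312·log₂(0.312) = 0.5243
−0.205·log₂(0.205) = 0.4687
Sum ≈ 2.4261 → 2.426 bits.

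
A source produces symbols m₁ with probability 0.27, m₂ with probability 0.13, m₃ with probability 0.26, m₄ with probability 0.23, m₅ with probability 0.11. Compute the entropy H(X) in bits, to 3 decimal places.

2.236 bits

H = −Σ pᵢ log₂ pᵢ.
−0.27·log₂(0.27) = 0.5100
−0.13·log₂(0.13) = 0.3826
−0.26·log₂(0.26) = 0.5053
−0.23·log₂(0.23) = 0.4877
−0.11·log₂(0.11) = 0.3503
Sum ≈ 2.2359 → 2.236 bits.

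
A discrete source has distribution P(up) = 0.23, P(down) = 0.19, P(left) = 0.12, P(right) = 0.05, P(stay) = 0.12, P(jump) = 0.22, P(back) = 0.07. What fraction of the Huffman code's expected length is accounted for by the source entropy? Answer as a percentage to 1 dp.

99.0%

Entropy H = −Σ p log₂ p ≈ 2.6423 bits.
Huffman merges: 1/20+7/100→3/25; 3/25+3/25→6/25; 3/25+19/100→31/100; 11/50+23/100→9/20; 6/25+31/100→11/20; 9/20+11/20→1. L = 267/100 ≈ 2.6700.
Efficiency = H/L = 2.6423/2.6700 = 99.0%.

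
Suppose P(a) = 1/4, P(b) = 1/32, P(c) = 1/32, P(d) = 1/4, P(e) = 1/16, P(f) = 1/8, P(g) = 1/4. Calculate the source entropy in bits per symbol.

Each probability is a power of 1/2, so log₂(1/p) is an integer.
H = Σ p·log₂(1/p) = 1/4·2 + 1/32·5 + 1/32·5 + 1/4·2 + 1/16·4 + 1/8·3 + 1/4·2 = 2.4375 bits.

2.4375 bits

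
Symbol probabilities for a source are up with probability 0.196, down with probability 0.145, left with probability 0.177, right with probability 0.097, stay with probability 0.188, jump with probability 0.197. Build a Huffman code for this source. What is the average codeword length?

Repeatedly combine the two least-probable nodes; the expected code length is the sum of the merged weights.
merge 97/1000 + 29/200 → 121/500
merge 177/1000 + 47/250 → 73/200
merge 49/250 + 197/1000 → 393/1000
merge 121/500 + 73/200 → 607/1000
merge 393/1000 + 607/1000 → 1
L = 121/500 + 73/200 + 393/1000 + 607/1000 + 1 = 2607/1000 = 2.607 bits/symbol.

2.607 bits/symbol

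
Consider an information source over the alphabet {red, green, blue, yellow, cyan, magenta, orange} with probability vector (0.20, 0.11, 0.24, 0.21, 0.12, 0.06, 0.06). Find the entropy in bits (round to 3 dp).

2.636 bits

H = −Σ pᵢ log₂ pᵢ.
−0.20·log₂(0.20) = 0.4644
−0.11·log₂(0.11) = 0.3503
−0.24·log₂(0.24) = 0.4941
−0.21·log₂(0.21) = 0.4728
−0.12·log₂(0.12) = 0.3671
−0.06·log₂(0.06) = 0.2435
−0.06·log₂(0.06) = 0.2435
Sum ≈ 2.6358 → 2.636 bits.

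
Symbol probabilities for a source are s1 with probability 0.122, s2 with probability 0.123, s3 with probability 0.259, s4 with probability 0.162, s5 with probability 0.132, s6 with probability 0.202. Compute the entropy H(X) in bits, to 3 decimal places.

H = −Σ pᵢ log₂ pᵢ.
−0.122·log₂(0.122) = 0.3703
−0.123·log₂(0.123) = 0.3719
−0.259·log₂(0.259) = 0.5048
−0.162·log₂(0.162) = 0.4254
−0.132·log₂(0.132) = 0.3856
−0.202·log₂(0.202) = 0.4661
Sum ≈ 2.5241 → 2.524 bits.

2.524 bits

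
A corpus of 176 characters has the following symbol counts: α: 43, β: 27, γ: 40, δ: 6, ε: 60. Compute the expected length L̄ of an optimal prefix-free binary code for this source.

Probabilities are the counts divided by 176.
Repeatedly combine the two least-probable nodes; the expected code length is the sum of the merged weights.
merge 3/88 + 27/176 → 3/16
merge 3/16 + 5/22 → 73/176
merge 43/176 + 15/44 → 103/176
merge 73/176 + 103/176 → 1
L = 3/16 + 73/176 + 103/176 + 1 = 35/16 = 2.1875 bits/symbol.

2.1875 bits/symbol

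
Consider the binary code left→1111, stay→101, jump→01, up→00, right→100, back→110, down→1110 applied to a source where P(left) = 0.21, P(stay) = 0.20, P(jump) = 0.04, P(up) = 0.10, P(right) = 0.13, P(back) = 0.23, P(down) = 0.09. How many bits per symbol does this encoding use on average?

L̄ = Σ pᵢ·ℓᵢ = 0.21·4 + 0.20·3 + 0.04·2 + 0.10·2 + 0.13·3 + 0.23·3 + 0.09·4 = 3.16 bits/symbol.

3.16 bits/symbol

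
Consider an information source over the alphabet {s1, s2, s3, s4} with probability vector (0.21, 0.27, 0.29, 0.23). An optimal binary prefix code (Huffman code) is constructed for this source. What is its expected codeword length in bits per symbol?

2 bits/symbol

Repeatedly combine the two least-probable nodes; the expected code length is the sum of the merged weights.
merge 21/100 + 23/100 → 11/25
merge 27/100 + 29/100 → 14/25
merge 11/25 + 14/25 → 1
L = 11/25 + 14/25 + 1 = 2 bits/symbol.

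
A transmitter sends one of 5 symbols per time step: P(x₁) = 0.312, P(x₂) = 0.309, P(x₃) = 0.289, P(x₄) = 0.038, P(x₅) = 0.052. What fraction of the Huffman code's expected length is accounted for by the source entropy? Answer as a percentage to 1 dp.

Entropy H = −Σ p log₂ p ≈ 1.9665 bits.
Huffman merges: 19/500+13/250→9/100; 9/100+289/1000→379/1000; 309/1000+39/125→621/1000; 379/1000+621/1000→1. L = 209/100 ≈ 2.0900.
Efficiency = H/L = 1.9665/2.0900 = 94.1%.

94.1%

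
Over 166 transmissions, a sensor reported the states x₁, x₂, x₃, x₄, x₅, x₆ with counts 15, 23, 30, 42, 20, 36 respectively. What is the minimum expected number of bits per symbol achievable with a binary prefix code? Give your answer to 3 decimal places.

Probabilities are the counts divided by 166.
Repeatedly combine the two least-probable nodes; the expected code length is the sum of the merged weights.
merge 15/166 + 10/83 → 35/166
merge 23/166 + 15/83 → 53/166
merge 35/166 + 18/83 → 71/166
merge 21/83 + 53/166 → 95/166
merge 71/166 + 95/166 → 1
L = 35/166 + 53/166 + 71/166 + 95/166 + 1 = 210/83 ≈ 2.530 bits/symbol.

2.530 bits/symbol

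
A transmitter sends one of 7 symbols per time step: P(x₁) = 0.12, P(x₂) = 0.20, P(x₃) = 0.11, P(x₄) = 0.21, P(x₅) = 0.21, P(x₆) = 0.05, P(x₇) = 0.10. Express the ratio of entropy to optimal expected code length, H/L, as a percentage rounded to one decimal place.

98.0%

Entropy H = −Σ p log₂ p ≈ 2.6757 bits.
Huffman merges: 1/20+1/10→3/20; 11/100+3/25→23/100; 3/20+1/5→7/20; 21/100+21/100→21/50; 23/100+7/20→29/50; 21/50+29/50→1. L = 273/100 ≈ 2.7300.
Efficiency = H/L = 2.6757/2.7300 = 98.0%.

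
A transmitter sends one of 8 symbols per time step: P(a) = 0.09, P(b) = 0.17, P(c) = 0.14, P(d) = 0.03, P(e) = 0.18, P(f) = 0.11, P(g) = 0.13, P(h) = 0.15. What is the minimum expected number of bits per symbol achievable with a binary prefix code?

2.94 bits/symbol

Repeatedly combine the two least-probable nodes; the expected code length is the sum of the merged weights.
merge 3/100 + 9/100 → 3/25
merge 11/100 + 3/25 → 23/100
merge 13/100 + 7/50 → 27/100
merge 3/20 + 17/100 → 8/25
merge 9/50 + 23/100 → 41/100
merge 27/100 + 8/25 → 59/100
merge 41/100 + 59/100 → 1
L = 3/25 + 23/100 + 27/100 + 8/25 + 41/100 + 59/100 + 1 = 147/50 = 2.94 bits/symbol.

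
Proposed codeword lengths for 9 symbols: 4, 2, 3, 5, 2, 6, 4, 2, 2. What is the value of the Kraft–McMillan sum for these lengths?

With common denominator 2^6 = 64: Σ 2^(−ℓᵢ) = 4/64 + 16/64 + 8/64 + 2/64 + 16/64 + 1/64 + 4/64 + 16/64 + 16/64 = 83/64 = 1.296875.

1.296875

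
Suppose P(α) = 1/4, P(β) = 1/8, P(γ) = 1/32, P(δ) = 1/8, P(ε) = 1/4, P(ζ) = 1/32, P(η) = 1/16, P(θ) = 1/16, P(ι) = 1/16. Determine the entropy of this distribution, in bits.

2.8125 bits

Each probability is a power of 1/2, so log₂(1/p) is an integer.
H = Σ p·log₂(1/p) = 1/4·2 + 1/8·3 + 1/32·5 + 1/8·3 + 1/4·2 + 1/32·5 + 1/16·4 + 1/16·4 + 1/16·4 = 2.8125 bits.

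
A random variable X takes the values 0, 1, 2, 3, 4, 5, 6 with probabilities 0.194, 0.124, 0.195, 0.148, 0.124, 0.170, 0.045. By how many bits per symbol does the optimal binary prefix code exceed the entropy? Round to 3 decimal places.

0.070 bits

Entropy H = −Σ p log₂ p ≈ 2.7096 bits.
Huffman merges: 9/200+31/250→169/1000; 31/250+37/250→34/125; 169/1000+17/100→339/1000; 97/500+39/200→389/1000; 34/125+339/1000→611/1000; 389/1000+611/1000→1. L = 139/50 ≈ 2.7800.
L − H = 2.7800 − 2.7096 = 0.070 bits.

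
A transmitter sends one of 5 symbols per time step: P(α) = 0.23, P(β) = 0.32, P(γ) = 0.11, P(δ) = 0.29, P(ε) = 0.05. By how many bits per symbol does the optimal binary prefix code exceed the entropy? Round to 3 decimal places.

Entropy H = −Σ p log₂ p ≈ 2.0980 bits.
Huffman merges: 1/20+11/100→4/25; 4/25+23/100→39/100; 29/100+8/25→61/100; 39/100+61/100→1. L = 54/25 ≈ 2.1600.
L − H = 2.1600 − 2.0980 = 0.062 bits.

0.062 bits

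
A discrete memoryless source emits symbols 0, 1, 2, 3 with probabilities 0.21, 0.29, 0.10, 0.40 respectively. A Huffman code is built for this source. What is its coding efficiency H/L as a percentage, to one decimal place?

Entropy H = −Σ p log₂ p ≈ 1.8517 bits.
Huffman merges: 1/10+21/100→31/100; 29/100+31/100→3/5; 2/5+3/5→1. L = 191/100 ≈ 1.9100.
Efficiency = H/L = 1.8517/1.9100 = 96.9%.

96.9%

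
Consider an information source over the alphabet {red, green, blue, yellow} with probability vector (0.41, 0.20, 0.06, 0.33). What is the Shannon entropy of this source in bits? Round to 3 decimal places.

1.763 bits

H = −Σ pᵢ log₂ pᵢ.
−0.41·log₂(0.41) = 0.5274
−0.20·log₂(0.20) = 0.4644
−0.06·log₂(0.06) = 0.2435
−0.33·log₂(0.33) = 0.5278
Sum ≈ 1.7631 → 1.763 bits.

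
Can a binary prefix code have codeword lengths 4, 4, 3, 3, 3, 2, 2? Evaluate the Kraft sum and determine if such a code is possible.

1; yes

With common denominator 2^4 = 16: Σ 2^(−ℓᵢ) = 1/16 + 1/16 + 2/16 + 2/16 + 2/16 + 4/16 + 4/16 = 16/16 = 1.
Kraft's inequality requires Σ ≤ 1; here Σ = 1 ≤ 1, so such a prefix code exists.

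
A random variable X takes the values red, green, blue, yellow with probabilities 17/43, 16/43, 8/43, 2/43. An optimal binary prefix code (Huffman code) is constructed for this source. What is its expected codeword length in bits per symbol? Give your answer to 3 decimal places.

Repeatedly combine the two least-probable nodes; the expected code length is the sum of the merged weights.
merge 2/43 + 8/43 → 10/43
merge 10/43 + 16/43 → 26/43
merge 17/43 + 26/43 → 1
L = 10/43 + 26/43 + 1 = 79/43 ≈ 1.837 bits/symbol.

1.837 bits/symbol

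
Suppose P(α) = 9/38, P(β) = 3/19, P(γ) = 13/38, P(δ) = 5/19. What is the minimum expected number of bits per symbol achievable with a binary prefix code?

2 bits/symbol

Repeatedly combine the two least-probable nodes; the expected code length is the sum of the merged weights.
merge 3/19 + 9/38 → 15/38
merge 5/19 + 13/38 → 23/38
merge 15/38 + 23/38 → 1
L = 15/38 + 23/38 + 1 = 2 bits/symbol.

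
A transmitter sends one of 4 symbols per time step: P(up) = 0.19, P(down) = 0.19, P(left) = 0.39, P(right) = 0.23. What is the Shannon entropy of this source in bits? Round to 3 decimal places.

1.928 bits

H = −Σ pᵢ log₂ pᵢ.
−0.19·log₂(0.19) = 0.4552
−0.19·log₂(0.19) = 0.4552
−0.39·log₂(0.39) = 0.5298
−0.23·log₂(0.23) = 0.4877
Sum ≈ 1.9279 → 1.928 bits.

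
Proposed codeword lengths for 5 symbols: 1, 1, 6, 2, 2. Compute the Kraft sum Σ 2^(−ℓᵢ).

With common denominator 2^6 = 64: Σ 2^(−ℓᵢ) = 32/64 + 32/64 + 1/64 + 16/64 + 16/64 = 97/64 = 1.515625.

1.515625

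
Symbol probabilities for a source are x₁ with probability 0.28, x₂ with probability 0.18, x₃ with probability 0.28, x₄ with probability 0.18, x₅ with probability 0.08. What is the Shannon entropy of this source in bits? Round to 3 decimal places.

2.211 bits

H = −Σ pᵢ log₂ pᵢ.
−0.28·log₂(0.28) = 0.5142
−0.18·log₂(0.18) = 0.4453
−0.28·log₂(0.28) = 0.5142
−0.18·log₂(0.18) = 0.4453
−0.08·log₂(0.08) = 0.2915
Sum ≈ 2.2106 → 2.211 bits.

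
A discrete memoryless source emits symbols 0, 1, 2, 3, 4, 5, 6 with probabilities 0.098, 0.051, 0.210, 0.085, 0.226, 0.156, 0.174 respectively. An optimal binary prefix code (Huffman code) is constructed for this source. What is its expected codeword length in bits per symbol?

2.7 bits/symbol

Repeatedly combine the two least-probable nodes; the expected code length is the sum of the merged weights.
merge 51/1000 + 17/200 → 17/125
merge 49/500 + 17/125 → 117/500
merge 39/250 + 87/500 → 33/100
merge 21/100 + 113/500 → 109/250
merge 117/500 + 33/100 → 141/250
merge 109/250 + 141/250 → 1
L = 17/125 + 117/500 + 33/100 + 109/250 + 141/250 + 1 = 27/10 = 2.7 bits/symbol.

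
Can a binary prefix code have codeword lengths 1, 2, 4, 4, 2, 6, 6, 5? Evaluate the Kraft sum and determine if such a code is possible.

1.1875; no

With common denominator 2^6 = 64: Σ 2^(−ℓᵢ) = 32/64 + 16/64 + 4/64 + 4/64 + 16/64 + 1/64 + 1/64 + 2/64 = 76/64 = 1.1875.
Kraft's inequality requires Σ ≤ 1; here Σ = 1.1875 > 1, so no such prefix code exists.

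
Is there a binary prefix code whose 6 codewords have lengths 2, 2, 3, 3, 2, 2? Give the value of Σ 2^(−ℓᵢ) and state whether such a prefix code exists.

1.25; no

With common denominator 2^3 = 8: Σ 2^(−ℓᵢ) = 2/8 + 2/8 + 1/8 + 1/8 + 2/8 + 2/8 = 10/8 = 1.25.
Kraft's inequality requires Σ ≤ 1; here Σ = 1.25 > 1, so no such prefix code exists.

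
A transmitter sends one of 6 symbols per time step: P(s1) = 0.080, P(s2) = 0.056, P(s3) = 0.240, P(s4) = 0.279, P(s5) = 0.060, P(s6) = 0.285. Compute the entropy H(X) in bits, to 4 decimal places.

H = −Σ pᵢ log₂ pᵢ.
−0.080·log₂(0.080) = 0.2915
−0.056·log₂(0.056) = 0.2329
−0.240·log₂(0.240) = 0.4941
−0.279·log₂(0.279) = 0.5138
−0.060·log₂(0.060) = 0.2435
−0.285·log₂(0.285) = 0.5161
Sum ≈ 2.2920 → 2.2920 bits.

2.2920 bits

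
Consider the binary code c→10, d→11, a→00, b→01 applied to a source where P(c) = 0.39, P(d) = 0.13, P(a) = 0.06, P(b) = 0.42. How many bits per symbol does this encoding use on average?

L̄ = Σ pᵢ·ℓᵢ = 0.39·2 + 0.13·2 + 0.06·2 + 0.42·2 = 2 bits/symbol.

2 bits/symbol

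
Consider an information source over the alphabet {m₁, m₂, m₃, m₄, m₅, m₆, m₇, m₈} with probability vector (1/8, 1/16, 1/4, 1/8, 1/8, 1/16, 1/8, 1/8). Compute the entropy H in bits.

2.875 bits

Each probability is a power of 1/2, so log₂(1/p) is an integer.
H = Σ p·log₂(1/p) = 1/8·3 + 1/16·4 + 1/4·2 + 1/8·3 + 1/8·3 + 1/16·4 + 1/8·3 + 1/8·3 = 2.875 bits.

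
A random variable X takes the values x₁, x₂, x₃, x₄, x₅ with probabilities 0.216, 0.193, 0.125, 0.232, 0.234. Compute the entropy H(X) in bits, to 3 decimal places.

H = −Σ pᵢ log₂ pᵢ.
−0.216·log₂(0.216) = 0.4776
−0.193·log₂(0.193) = 0.4581
−0.125·log₂(0.125) = 0.3750
−0.232·log₂(0.232) = 0.4890
−0.234·log₂(0.234) = 0.4903
Sum ≈ 2.2899 → 2.290 bits.

2.290 bits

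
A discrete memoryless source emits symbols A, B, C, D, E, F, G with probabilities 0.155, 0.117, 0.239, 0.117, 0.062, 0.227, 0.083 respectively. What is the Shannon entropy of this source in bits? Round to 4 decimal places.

2.6671 bits

H = −Σ pᵢ log₂ pᵢ.
−0.155·log₂(0.155) = 0.4169
−0.117·log₂(0.117) = 0.3622
−0.239·log₂(0.239) = 0.4935
−0.117·log₂(0.117) = 0.3622
−0.062·log₂(0.062) = 0.2487
−0.227·log₂(0.227) = 0.4856
−0.083·log₂(0.083) = 0.2980
Sum ≈ 2.6671 → 2.6671 bits.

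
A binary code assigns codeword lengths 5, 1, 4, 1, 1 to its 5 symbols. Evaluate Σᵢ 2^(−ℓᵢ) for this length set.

With common denominator 2^5 = 32: Σ 2^(−ℓᵢ) = 1/32 + 16/32 + 2/32 + 16/32 + 16/32 = 51/32 = 1.59375.

1.59375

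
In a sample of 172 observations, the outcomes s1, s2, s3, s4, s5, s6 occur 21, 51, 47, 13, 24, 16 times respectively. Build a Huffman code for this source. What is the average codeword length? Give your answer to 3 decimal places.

2.430 bits/symbol

Probabilities are the counts divided by 172.
Repeatedly combine the two least-probable nodes; the expected code length is the sum of the merged weights.
merge 13/172 + 4/43 → 29/172
merge 21/172 + 6/43 → 45/172
merge 29/172 + 45/172 → 37/86
merge 47/172 + 51/172 → 49/86
merge 37/86 + 49/86 → 1
L = 29/172 + 45/172 + 37/86 + 49/86 + 1 = 209/86 ≈ 2.430 bits/symbol.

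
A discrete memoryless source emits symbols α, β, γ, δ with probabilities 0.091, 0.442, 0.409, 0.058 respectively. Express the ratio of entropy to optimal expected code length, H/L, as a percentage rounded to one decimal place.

93.8%

Entropy H = −Σ p log₂ p ≈ 1.6011 bits.
Huffman merges: 29/500+91/1000→149/1000; 149/1000+409/1000→279/500; 221/500+279/500→1. L = 1707/1000 ≈ 1.7070.
Efficiency = H/L = 1.6011/1.7070 = 93.8%.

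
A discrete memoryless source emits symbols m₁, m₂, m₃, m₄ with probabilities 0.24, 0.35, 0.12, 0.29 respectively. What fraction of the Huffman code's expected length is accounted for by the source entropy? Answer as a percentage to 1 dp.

95.5%

Entropy H = −Σ p log₂ p ≈ 1.9092 bits.
Huffman merges: 3/25+6/25→9/25; 29/100+7/20→16/25; 9/25+16/25→1. L = 2 ≈ 2.0000.
Efficiency = H/L = 1.9092/2.0000 = 95.5%.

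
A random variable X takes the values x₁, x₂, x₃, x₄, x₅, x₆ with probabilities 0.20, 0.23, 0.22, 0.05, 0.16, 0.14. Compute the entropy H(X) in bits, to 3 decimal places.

2.469 bits

H = −Σ pᵢ log₂ pᵢ.
−0.20·log₂(0.20) = 0.4644
−0.23·log₂(0.23) = 0.4877
−0.22·log₂(0.22) = 0.4806
−0.05·log₂(0.05) = 0.2161
−0.16·log₂(0.16) = 0.4230
−0.14·log₂(0.14) = 0.3971
Sum ≈ 2.4689 → 2.469 bits.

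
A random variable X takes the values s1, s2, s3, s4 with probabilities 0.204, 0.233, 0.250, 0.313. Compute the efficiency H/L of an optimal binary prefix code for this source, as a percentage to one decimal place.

Entropy H = −Σ p log₂ p ≈ 1.9820 bits.
Huffman merges: 51/250+233/1000→437/1000; 1/4+313/1000→563/1000; 437/1000+563/1000→1. L = 2 ≈ 2.0000.
Efficiency = H/L = 1.9820/2.0000 = 99.1%.

99.1%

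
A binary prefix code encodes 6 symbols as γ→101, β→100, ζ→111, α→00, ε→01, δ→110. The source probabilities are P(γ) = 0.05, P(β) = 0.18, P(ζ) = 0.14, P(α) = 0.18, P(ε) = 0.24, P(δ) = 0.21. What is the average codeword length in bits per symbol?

2.58 bits/symbol

L̄ = Σ pᵢ·ℓᵢ = 0.05·3 + 0.18·3 + 0.14·3 + 0.18·2 + 0.24·2 + 0.21·3 = 2.58 bits/symbol.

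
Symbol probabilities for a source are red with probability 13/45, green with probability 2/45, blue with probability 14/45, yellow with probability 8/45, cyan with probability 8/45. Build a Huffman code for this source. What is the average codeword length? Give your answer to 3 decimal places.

2.222 bits/symbol

Repeatedly combine the two least-probable nodes; the expected code length is the sum of the merged weights.
merge 2/45 + 8/45 → 2/9
merge 8/45 + 2/9 → 2/5
merge 13/45 + 14/45 → 3/5
merge 2/5 + 3/5 → 1
L = 2/9 + 2/5 + 3/5 + 1 = 20/9 ≈ 2.222 bits/symbol.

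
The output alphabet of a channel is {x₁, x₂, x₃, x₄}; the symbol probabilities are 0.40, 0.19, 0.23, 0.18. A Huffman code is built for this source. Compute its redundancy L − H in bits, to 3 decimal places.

0.053 bits

Entropy H = −Σ p log₂ p ≈ 1.9170 bits.
Huffman merges: 9/50+19/100→37/100; 23/100+37/100→3/5; 2/5+3/5→1. L = 197/100 ≈ 1.9700.
L − H = 1.9700 − 1.9170 = 0.053 bits.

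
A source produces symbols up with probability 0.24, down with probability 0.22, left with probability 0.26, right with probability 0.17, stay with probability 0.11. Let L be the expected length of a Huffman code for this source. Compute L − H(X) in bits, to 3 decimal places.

0.015 bits

Entropy H = −Σ p log₂ p ≈ 2.2649 bits.
Huffman merges: 11/100+17/100→7/25; 11/50+6/25→23/50; 13/50+7/25→27/50; 23/50+27/50→1. L = 57/25 ≈ 2.2800.
L − H = 2.2800 − 2.2649 = 0.015 bits.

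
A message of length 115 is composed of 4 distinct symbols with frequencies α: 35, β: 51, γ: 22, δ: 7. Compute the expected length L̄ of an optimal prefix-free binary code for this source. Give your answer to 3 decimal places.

Probabilities are the counts divided by 115.
Repeatedly combine the two least-probable nodes; the expected code length is the sum of the merged weights.
merge 7/115 + 22/115 → 29/115
merge 29/115 + 7/23 → 64/115
merge 51/115 + 64/115 → 1
L = 29/115 + 64/115 + 1 = 208/115 ≈ 1.809 bits/symbol.

1.809 bits/symbol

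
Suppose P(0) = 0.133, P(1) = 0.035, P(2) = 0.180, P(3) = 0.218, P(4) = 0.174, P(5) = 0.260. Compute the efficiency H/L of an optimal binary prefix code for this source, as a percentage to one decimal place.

96.6%

Entropy H = −Σ p log₂ p ≈ 2.4250 bits.
Huffman merges: 7/200+133/1000→21/125; 21/125+87/500→171/500; 9/50+109/500→199/500; 13/50+171/500→301/500; 199/500+301/500→1. L = 251/100 ≈ 2.5100.
Efficiency = H/L = 2.4250/2.5100 = 96.6%.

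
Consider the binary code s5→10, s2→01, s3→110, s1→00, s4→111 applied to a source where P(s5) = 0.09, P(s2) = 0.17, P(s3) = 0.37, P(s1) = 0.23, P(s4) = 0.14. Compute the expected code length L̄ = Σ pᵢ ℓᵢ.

2.51 bits/symbol

L̄ = Σ pᵢ·ℓᵢ = 0.09·2 + 0.17·2 + 0.37·3 + 0.23·2 + 0.14·3 = 2.51 bits/symbol.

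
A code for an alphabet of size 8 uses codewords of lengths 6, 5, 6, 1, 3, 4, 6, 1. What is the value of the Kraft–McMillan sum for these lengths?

1.265625

With common denominator 2^6 = 64: Σ 2^(−ℓᵢ) = 1/64 + 2/64 + 1/64 + 32/64 + 8/64 + 4/64 + 1/64 + 32/64 = 81/64 = 1.265625.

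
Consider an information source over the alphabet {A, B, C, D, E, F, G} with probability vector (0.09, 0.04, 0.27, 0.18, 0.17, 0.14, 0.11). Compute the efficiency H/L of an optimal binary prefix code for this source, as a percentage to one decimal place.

98.3%

Entropy H = −Σ p log₂ p ≈ 2.6357 bits.
Huffman merges: 1/25+9/100→13/100; 11/100+13/100→6/25; 7/50+17/100→31/100; 9/50+6/25→21/50; 27/100+31/100→29/50; 21/50+29/50→1. L = 67/25 ≈ 2.6800.
Efficiency = H/L = 2.6357/2.6800 = 98.3%.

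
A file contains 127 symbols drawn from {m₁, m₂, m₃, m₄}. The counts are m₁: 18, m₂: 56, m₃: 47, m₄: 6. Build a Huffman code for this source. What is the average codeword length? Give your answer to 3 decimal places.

Probabilities are the counts divided by 127.
Repeatedly combine the two least-probable nodes; the expected code length is the sum of the merged weights.
merge 6/127 + 18/127 → 24/127
merge 24/127 + 47/127 → 71/127
merge 56/127 + 71/127 → 1
L = 24/127 + 71/127 + 1 = 222/127 ≈ 1.748 bits/symbol.

1.748 bits/symbol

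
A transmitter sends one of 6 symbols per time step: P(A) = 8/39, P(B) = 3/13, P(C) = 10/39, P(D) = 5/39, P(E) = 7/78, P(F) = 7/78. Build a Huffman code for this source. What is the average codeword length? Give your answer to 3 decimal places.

Repeatedly combine the two least-probable nodes; the expected code length is the sum of the merged weights.
merge 7/78 + 7/78 → 7/39
merge 5/39 + 7/39 → 4/13
merge 8/39 + 3/13 → 17/39
merge 10/39 + 4/13 → 22/39
merge 17/39 + 22/39 → 1
L = 7/39 + 4/13 + 17/39 + 22/39 + 1 = 97/39 ≈ 2.487 bits/symbol.

2.487 bits/symbol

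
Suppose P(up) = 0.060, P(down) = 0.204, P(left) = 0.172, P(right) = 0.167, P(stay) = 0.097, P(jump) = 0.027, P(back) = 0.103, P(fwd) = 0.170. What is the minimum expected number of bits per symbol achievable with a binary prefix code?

Repeatedly combine the two least-probable nodes; the expected code length is the sum of the merged weights.
merge 27/1000 + 3/50 → 87/1000
merge 87/1000 + 97/1000 → 23/125
merge 103/1000 + 167/1000 → 27/100
merge 17/100 + 43/250 → 171/500
merge 23/125 + 51/250 → 97/250
merge 27/100 + 171/500 → 153/250
merge 97/250 + 153/250 → 1
L = 87/1000 + 23/125 + 27/100 + 171/500 + 97/250 + 153/250 + 1 = 2883/1000 = 2.883 bits/symbol.

2.883 bits/symbol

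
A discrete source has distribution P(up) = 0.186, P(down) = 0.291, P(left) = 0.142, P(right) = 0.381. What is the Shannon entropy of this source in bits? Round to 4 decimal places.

H = −Σ pᵢ log₂ pᵢ.
−0.186·log₂(0.186) = 0.4514
−0.291·log₂(0.291) = 0.5182
−0.142·log₂(0.142) = 0.3999
−0.381·log₂(0.381) = 0.5304
Sum ≈ 1.8999 → 1.8999 bits.

1.8999 bits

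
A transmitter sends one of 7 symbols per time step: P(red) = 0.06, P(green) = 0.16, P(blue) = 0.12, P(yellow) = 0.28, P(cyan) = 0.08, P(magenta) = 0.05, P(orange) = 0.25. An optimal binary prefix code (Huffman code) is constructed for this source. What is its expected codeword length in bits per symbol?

Repeatedly combine the two least-probable nodes; the expected code length is the sum of the merged weights.
merge 1/20 + 3/50 → 11/100
merge 2/25 + 11/100 → 19/100
merge 3/25 + 4/25 → 7/25
merge 19/100 + 1/4 → 11/25
merge 7/25 + 7/25 → 14/25
merge 11/25 + 14/25 → 1
L = 11/100 + 19/100 + 7/25 + 11/25 + 14/25 + 1 = 129/50 = 2.58 bits/symbol.

2.58 bits/symbol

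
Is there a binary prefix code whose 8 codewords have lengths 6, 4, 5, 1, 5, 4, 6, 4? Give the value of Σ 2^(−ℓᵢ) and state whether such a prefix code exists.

With common denominator 2^6 = 64: Σ 2^(−ℓᵢ) = 1/64 + 4/64 + 2/64 + 32/64 + 2/64 + 4/64 + 1/64 + 4/64 = 50/64 = 0.78125.
Kraft's inequality requires Σ ≤ 1; here Σ = 0.78125 ≤ 1, so such a prefix code exists.

0.78125; yes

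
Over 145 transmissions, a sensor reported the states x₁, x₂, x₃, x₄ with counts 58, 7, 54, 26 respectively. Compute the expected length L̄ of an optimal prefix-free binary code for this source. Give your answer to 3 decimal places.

Probabilities are the counts divided by 145.
Repeatedly combine the two least-probable nodes; the expected code length is the sum of the merged weights.
merge 7/145 + 26/145 → 33/145
merge 33/145 + 54/145 → 3/5
merge 2/5 + 3/5 → 1
L = 33/145 + 3/5 + 1 = 53/29 ≈ 1.828 bits/symbol.

1.828 bits/symbol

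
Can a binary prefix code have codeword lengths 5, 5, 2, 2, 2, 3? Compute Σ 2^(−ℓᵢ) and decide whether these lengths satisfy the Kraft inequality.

With common denominator 2^5 = 32: Σ 2^(−ℓᵢ) = 1/32 + 1/32 + 8/32 + 8/32 + 8/32 + 4/32 = 30/32 = 0.9375.
Kraft's inequality requires Σ ≤ 1; here Σ = 0.9375 ≤ 1, so such a prefix code exists.

0.9375; yes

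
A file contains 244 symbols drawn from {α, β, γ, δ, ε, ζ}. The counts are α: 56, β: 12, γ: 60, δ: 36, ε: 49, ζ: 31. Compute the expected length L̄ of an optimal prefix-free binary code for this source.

Probabilities are the counts divided by 244.
Repeatedly combine the two least-probable nodes; the expected code length is the sum of the merged weights.
merge 3/61 + 31/244 → 43/244
merge 9/61 + 43/244 → 79/244
merge 49/244 + 14/61 → 105/244
merge 15/61 + 79/244 → 139/244
merge 105/244 + 139/244 → 1
L = 43/244 + 79/244 + 105/244 + 139/244 + 1 = 5/2 = 2.5 bits/symbol.

2.5 bits/symbol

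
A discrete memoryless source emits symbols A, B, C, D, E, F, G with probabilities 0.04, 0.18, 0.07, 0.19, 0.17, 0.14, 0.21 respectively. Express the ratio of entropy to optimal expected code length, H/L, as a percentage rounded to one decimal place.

98.1%

Entropy H = −Σ p log₂ p ≈ 2.6594 bits.
Huffman merges: 1/25+7/100→11/100; 11/100+7/50→1/4; 17/100+9/50→7/20; 19/100+21/100→2/5; 1/4+7/20→3/5; 2/5+3/5→1. L = 271/100 ≈ 2.7100.
Efficiency = H/L = 2.6594/2.7100 = 98.1%.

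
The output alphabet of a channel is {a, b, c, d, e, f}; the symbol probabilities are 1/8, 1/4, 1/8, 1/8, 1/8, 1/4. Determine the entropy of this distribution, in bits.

2.5 bits

Each probability is a power of 1/2, so log₂(1/p) is an integer.
H = Σ p·log₂(1/p) = 1/8·3 + 1/4·2 + 1/8·3 + 1/8·3 + 1/8·3 + 1/4·2 = 2.5 bits.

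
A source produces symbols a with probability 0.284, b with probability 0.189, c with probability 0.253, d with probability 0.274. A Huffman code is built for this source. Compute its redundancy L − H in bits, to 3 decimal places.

Entropy H = −Σ p log₂ p ≈ 1.9834 bits.
Huffman merges: 189/1000+253/1000→221/500; 137/500+71/250→279/500; 221/500+279/500→1. L = 2 ≈ 2.0000.
L − H = 2.0000 − 1.9834 = 0.017 bits.

0.017 bits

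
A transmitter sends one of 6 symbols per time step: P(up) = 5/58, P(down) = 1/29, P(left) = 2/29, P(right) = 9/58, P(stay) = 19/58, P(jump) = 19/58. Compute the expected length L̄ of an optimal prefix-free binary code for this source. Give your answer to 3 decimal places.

Repeatedly combine the two least-probable nodes; the expected code length is the sum of the merged weights.
merge 1/29 + 2/29 → 3/29
merge 5/58 + 3/29 → 11/58
merge 9/58 + 11/58 → 10/29
merge 19/58 + 19/58 → 19/29
merge 10/29 + 19/29 → 1
L = 3/29 + 11/58 + 10/29 + 19/29 + 1 = 133/58 ≈ 2.293 bits/symbol.

2.293 bits/symbol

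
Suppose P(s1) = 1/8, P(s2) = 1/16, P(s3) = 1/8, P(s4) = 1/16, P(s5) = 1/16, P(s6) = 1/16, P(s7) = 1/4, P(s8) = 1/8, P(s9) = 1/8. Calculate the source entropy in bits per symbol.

Each probability is a power of 1/2, so log₂(1/p) is an integer.
H = Σ p·log₂(1/p) = 1/8·3 + 1/16·4 + 1/8·3 + 1/16·4 + 1/16·4 + 1/16·4 + 1/4·2 + 1/8·3 + 1/8·3 = 3 bits.

3 bits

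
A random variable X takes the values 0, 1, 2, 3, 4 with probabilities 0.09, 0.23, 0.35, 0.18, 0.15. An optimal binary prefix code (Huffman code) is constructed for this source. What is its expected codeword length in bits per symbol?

2.24 bits/symbol

Repeatedly combine the two least-probable nodes; the expected code length is the sum of the merged weights.
merge 9/100 + 3/20 → 6/25
merge 9/50 + 23/100 → 41/100
merge 6/25 + 7/20 → 59/100
merge 41/100 + 59/100 → 1
L = 6/25 + 41/100 + 59/100 + 1 = 56/25 = 2.24 bits/symbol.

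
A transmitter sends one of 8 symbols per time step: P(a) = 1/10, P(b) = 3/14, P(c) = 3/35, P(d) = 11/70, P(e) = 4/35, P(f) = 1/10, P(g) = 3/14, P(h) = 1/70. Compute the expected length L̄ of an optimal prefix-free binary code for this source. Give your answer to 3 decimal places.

Repeatedly combine the two least-probable nodes; the expected code length is the sum of the merged weights.
merge 1/70 + 3/35 → 1/10
merge 1/10 + 1/10 → 1/5
merge 1/10 + 4/35 → 3/14
merge 11/70 + 1/5 → 5/14
merge 3/14 + 3/14 → 3/7
merge 3/14 + 5/14 → 4/7
merge 3/7 + 4/7 → 1
L = 1/10 + 1/5 + 3/14 + 5/14 + 3/7 + 4/7 + 1 = 201/70 ≈ 2.871 bits/symbol.

2.871 bits/symbol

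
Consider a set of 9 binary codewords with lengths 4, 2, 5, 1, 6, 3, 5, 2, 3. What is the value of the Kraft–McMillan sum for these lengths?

With common denominator 2^6 = 64: Σ 2^(−ℓᵢ) = 4/64 + 16/64 + 2/64 + 32/64 + 1/64 + 8/64 + 2/64 + 16/64 + 8/64 = 89/64 = 1.390625.

1.390625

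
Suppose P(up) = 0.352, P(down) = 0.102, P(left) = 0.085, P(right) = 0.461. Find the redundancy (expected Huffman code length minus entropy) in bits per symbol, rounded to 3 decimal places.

0.043 bits

Entropy H = −Σ p log₂ p ≈ 1.6835 bits.
Huffman merges: 17/200+51/500→187/1000; 187/1000+44/125→539/1000; 461/1000+539/1000→1. L = 863/500 ≈ 1.7260.
L − H = 1.7260 − 1.6835 = 0.043 bits.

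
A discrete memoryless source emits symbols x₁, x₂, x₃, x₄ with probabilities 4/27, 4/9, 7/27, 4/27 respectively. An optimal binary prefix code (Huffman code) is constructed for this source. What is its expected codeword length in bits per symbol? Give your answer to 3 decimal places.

Repeatedly combine the two least-probable nodes; the expected code length is the sum of the merged weights.
merge 4/27 + 4/27 → 8/27
merge 7/27 + 8/27 → 5/9
merge 4/9 + 5/9 → 1
L = 8/27 + 5/9 + 1 = 50/27 ≈ 1.852 bits/symbol.

1.852 bits/symbol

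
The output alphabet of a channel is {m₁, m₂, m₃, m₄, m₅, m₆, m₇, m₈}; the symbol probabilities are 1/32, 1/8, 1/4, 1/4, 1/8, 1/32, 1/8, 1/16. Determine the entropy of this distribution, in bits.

Each probability is a power of 1/2, so log₂(1/p) is an integer.
H = Σ p·log₂(1/p) = 1/32·5 + 1/8·3 + 1/4·2 + 1/4·2 + 1/8·3 + 1/32·5 + 1/8·3 + 1/16·4 = 2.6875 bits.

2.6875 bits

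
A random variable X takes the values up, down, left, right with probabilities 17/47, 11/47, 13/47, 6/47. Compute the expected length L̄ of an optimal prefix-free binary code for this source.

2 bits/symbol

Repeatedly combine the two least-probable nodes; the expected code length is the sum of the merged weights.
merge 6/47 + 11/47 → 17/47
merge 13/47 + 17/47 → 30/47
merge 17/47 + 30/47 → 1
L = 17/47 + 30/47 + 1 = 2 bits/symbol.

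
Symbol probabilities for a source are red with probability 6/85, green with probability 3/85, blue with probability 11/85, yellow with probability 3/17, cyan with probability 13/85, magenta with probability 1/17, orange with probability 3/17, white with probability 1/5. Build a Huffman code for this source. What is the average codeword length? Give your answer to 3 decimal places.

2.882 bits/symbol

Repeatedly combine the two least-probable nodes; the expected code length is the sum of the merged weights.
merge 3/85 + 1/17 → 8/85
merge 6/85 + 8/85 → 14/85
merge 11/85 + 13/85 → 24/85
merge 14/85 + 3/17 → 29/85
merge 3/17 + 1/5 → 32/85
merge 24/85 + 29/85 → 53/85
merge 32/85 + 53/85 → 1
L = 8/85 + 14/85 + 24/85 + 29/85 + 32/85 + 53/85 + 1 = 49/17 ≈ 2.882 bits/symbol.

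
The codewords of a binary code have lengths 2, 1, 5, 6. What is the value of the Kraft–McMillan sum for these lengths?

0.796875

With common denominator 2^6 = 64: Σ 2^(−ℓᵢ) = 16/64 + 32/64 + 2/64 + 1/64 = 51/64 = 0.796875.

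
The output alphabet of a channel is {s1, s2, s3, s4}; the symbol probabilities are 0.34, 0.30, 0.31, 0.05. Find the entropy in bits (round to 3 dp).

1.790 bits

H = −Σ pᵢ log₂ pᵢ.
−0.34·log₂(0.34) = 0.5292
−0.30·log₂(0.30) = 0.5211
−0.31·log₂(0.31) = 0.5238
−0.05·log₂(0.05) = 0.2161
Sum ≈ 1.7902 → 1.790 bits.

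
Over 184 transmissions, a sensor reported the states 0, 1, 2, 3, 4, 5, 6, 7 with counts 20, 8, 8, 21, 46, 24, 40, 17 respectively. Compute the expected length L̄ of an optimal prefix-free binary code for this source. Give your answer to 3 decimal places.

2.799 bits/symbol

Probabilities are the counts divided by 184.
Repeatedly combine the two least-probable nodes; the expected code length is the sum of the merged weights.
merge 1/23 + 1/23 → 2/23
merge 2/23 + 17/184 → 33/184
merge 5/46 + 21/184 → 41/184
merge 3/23 + 33/184 → 57/184
merge 5/23 + 41/184 → 81/184
merge 1/4 + 57/184 → 103/184
merge 81/184 + 103/184 → 1
L = 2/23 + 33/184 + 41/184 + 57/184 + 81/184 + 103/184 + 1 = 515/184 ≈ 2.799 bits/symbol.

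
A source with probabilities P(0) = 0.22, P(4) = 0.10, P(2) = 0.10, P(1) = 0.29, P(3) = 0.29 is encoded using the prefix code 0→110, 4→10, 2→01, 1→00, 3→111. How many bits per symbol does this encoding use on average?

L̄ = Σ pᵢ·ℓᵢ = 0.22·3 + 0.10·2 + 0.10·2 + 0.29·2 + 0.29·3 = 2.51 bits/symbol.

2.51 bits/symbol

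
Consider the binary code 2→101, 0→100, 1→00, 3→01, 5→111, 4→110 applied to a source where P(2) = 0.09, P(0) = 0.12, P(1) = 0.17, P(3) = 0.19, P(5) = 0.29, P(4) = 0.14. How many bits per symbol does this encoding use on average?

2.64 bits/symbol

L̄ = Σ pᵢ·ℓᵢ = 0.09·3 + 0.12·3 + 0.17·2 + 0.19·2 + 0.29·3 + 0.14·3 = 2.64 bits/symbol.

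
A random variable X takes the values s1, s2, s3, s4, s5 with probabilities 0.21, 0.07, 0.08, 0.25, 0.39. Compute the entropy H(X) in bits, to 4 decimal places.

H = −Σ pᵢ log₂ pᵢ.
−0.21·log₂(0.21) = 0.4728
−0.07·log₂(0.07) = 0.2686
−0.08·log₂(0.08) = 0.2915
−0.25·log₂(0.25) = 0.5000
−0.39·log₂(0.39) = 0.5298
Sum ≈ 2.0627 → 2.0627 bits.

2.0627 bits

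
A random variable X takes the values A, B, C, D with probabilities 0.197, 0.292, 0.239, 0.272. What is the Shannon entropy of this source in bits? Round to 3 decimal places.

1.985 bits

H = −Σ pᵢ log₂ pᵢ.
−0.197·log₂(0.197) = 0.4617
−0.292·log₂(0.292) = 0.5186
−0.239·log₂(0.239) = 0.4935
−0.272·log₂(0.272) = 0.5109
Sum ≈ 1.9847 → 1.985 bits.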